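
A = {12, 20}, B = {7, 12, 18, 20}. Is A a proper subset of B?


A ⊂ B requires: A ⊆ B AND A ≠ B.
A ⊆ B? Yes
A = B? No
A ⊂ B: Yes (A is a proper subset of B)

Yes, A ⊂ B


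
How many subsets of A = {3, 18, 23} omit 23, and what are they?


A subset of A that omits 23 is a subset of A \ {23}, so there are 2^(n-1) = 2^2 = 4 of them.
Subsets excluding 23: ∅, {3}, {18}, {3, 18}

Subsets excluding 23 (4 total): ∅, {3}, {18}, {3, 18}


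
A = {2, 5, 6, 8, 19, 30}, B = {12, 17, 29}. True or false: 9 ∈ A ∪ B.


A = {2, 5, 6, 8, 19, 30}, B = {12, 17, 29}
A ∪ B = all elements in A or B
A ∪ B = {2, 5, 6, 8, 12, 17, 19, 29, 30}
Checking if 9 ∈ A ∪ B
9 is not in A ∪ B → False

9 ∉ A ∪ B


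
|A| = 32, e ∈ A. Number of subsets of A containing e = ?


Subsets of A containing e correspond to subsets of A \ {e}, which has 31 elements.
Count = 2^(n-1) = 2^31
= 2147483648

Number of subsets containing e = 2147483648


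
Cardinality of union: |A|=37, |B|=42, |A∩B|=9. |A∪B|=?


|A ∪ B| = |A| + |B| - |A ∩ B|
= 37 + 42 - 9
= 70

|A ∪ B| = 70


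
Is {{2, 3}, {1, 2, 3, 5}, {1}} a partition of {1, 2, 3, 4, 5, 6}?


A partition requires: (1) non-empty parts, (2) pairwise disjoint, (3) union = U
Parts: {2, 3}, {1, 2, 3, 5}, {1}
Union of parts: {1, 2, 3, 5}
U = {1, 2, 3, 4, 5, 6}
All non-empty? True
Pairwise disjoint? False
Covers U? False

No, not a valid partition


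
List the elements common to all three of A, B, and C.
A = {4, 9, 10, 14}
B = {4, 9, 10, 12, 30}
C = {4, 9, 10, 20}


A ∩ B = {4, 9, 10}
(A ∩ B) ∩ C = {4, 9, 10}

A ∩ B ∩ C = {4, 9, 10}


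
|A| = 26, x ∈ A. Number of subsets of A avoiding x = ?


Subsets of A avoiding x are subsets of A \ {x}, which has 25 elements.
Count = 2^(n-1) = 2^25
= 33554432

Number of subsets avoiding x = 33554432


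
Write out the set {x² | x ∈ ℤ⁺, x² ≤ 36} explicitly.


Checking each candidate:
Condition: positive perfect squares ≤ 36
Result = {1, 4, 9, 16, 25, 36}

{1, 4, 9, 16, 25, 36}


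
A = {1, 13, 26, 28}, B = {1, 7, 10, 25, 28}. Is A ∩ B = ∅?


Disjoint means A ∩ B = ∅.
A ∩ B = {1, 28}
A ∩ B ≠ ∅, so A and B are NOT disjoint.

No, A and B are not disjoint (A ∩ B = {1, 28})


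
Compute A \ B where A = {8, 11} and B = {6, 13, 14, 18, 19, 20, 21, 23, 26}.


A \ B = elements in A but not in B
A = {8, 11}
B = {6, 13, 14, 18, 19, 20, 21, 23, 26}
Remove from A any elements in B
A \ B = {8, 11}

A \ B = {8, 11}


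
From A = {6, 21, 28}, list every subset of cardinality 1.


|A| = 3, so A has C(3,1) = 3 subsets of size 1.
Enumerate by choosing 1 elements from A at a time:
{6}, {21}, {28}

1-element subsets (3 total): {6}, {21}, {28}


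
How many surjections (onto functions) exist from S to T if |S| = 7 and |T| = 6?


n = |S| = 7, k = |T| = 6. Surjections via inclusion-exclusion:
S(n,k) = Σ(-1)^i × C(k,i) × (k-i)^n, i=0 to k
i=0: (-1)^0×C(6,0)×6^7 = 279936
i=1: (-1)^1×C(6,1)×5^7 = -468750
i=2: (-1)^2×C(6,2)×4^7 = 245760
i=3: (-1)^3×C(6,3)×3^7 = -43740
i=4: (-1)^4×C(6,4)×2^7 = 1920
i=5: (-1)^5×C(6,5)×1^7 = -6
i=6: (-1)^6×C(6,6)×0^7 = 0
Total = 15120

Number of surjections = 15120


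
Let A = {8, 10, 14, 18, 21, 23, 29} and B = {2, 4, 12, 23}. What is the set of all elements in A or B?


A ∪ B = all elements in A or B (or both)
A = {8, 10, 14, 18, 21, 23, 29}
B = {2, 4, 12, 23}
A ∪ B = {2, 4, 8, 10, 12, 14, 18, 21, 23, 29}

A ∪ B = {2, 4, 8, 10, 12, 14, 18, 21, 23, 29}


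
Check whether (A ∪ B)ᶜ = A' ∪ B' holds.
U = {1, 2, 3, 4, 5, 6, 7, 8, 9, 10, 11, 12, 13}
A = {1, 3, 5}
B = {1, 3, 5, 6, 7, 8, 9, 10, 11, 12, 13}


LHS: A ∪ B = {1, 3, 5, 6, 7, 8, 9, 10, 11, 12, 13}
(A ∪ B)' = U \ (A ∪ B) = {2, 4}
A' = {2, 4, 6, 7, 8, 9, 10, 11, 12, 13}, B' = {2, 4}
Claimed RHS: A' ∪ B' = {2, 4, 6, 7, 8, 9, 10, 11, 12, 13}
Identity is INVALID: LHS = {2, 4} but the RHS claimed here equals {2, 4, 6, 7, 8, 9, 10, 11, 12, 13}. The correct form is (A ∪ B)' = A' ∩ B'.

Identity is invalid: (A ∪ B)' = {2, 4} but A' ∪ B' = {2, 4, 6, 7, 8, 9, 10, 11, 12, 13}. The correct De Morgan law is (A ∪ B)' = A' ∩ B'.


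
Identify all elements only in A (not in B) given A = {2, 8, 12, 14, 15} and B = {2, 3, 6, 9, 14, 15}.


A = {2, 8, 12, 14, 15}
B = {2, 3, 6, 9, 14, 15}
Region: only in A (not in B)
Elements: {8, 12}

Elements only in A (not in B): {8, 12}


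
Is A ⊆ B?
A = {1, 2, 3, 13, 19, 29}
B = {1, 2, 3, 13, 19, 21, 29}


A ⊆ B means every element of A is in B.
All elements of A are in B.
So A ⊆ B.

Yes, A ⊆ B


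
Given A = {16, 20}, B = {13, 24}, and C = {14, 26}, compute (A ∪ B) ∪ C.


A ∪ B = {13, 16, 20, 24}
(A ∪ B) ∪ C = {13, 14, 16, 20, 24, 26}

A ∪ B ∪ C = {13, 14, 16, 20, 24, 26}


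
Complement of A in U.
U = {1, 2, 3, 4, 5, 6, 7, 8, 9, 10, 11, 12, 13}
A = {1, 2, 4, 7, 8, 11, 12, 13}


Aᶜ = U \ A = elements in U but not in A
U = {1, 2, 3, 4, 5, 6, 7, 8, 9, 10, 11, 12, 13}
A = {1, 2, 4, 7, 8, 11, 12, 13}
Aᶜ = {3, 5, 6, 9, 10}

Aᶜ = {3, 5, 6, 9, 10}


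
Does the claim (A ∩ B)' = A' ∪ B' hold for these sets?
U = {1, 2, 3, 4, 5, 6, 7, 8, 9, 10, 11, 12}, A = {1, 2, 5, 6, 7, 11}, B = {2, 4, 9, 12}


LHS: A ∩ B = {2}
(A ∩ B)' = U \ (A ∩ B) = {1, 3, 4, 5, 6, 7, 8, 9, 10, 11, 12}
A' = {3, 4, 8, 9, 10, 12}, B' = {1, 3, 5, 6, 7, 8, 10, 11}
Claimed RHS: A' ∪ B' = {1, 3, 4, 5, 6, 7, 8, 9, 10, 11, 12}
Identity is VALID: LHS = RHS = {1, 3, 4, 5, 6, 7, 8, 9, 10, 11, 12} ✓

Identity is valid. (A ∩ B)' = A' ∪ B' = {1, 3, 4, 5, 6, 7, 8, 9, 10, 11, 12}


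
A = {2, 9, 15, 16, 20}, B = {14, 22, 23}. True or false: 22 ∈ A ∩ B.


A = {2, 9, 15, 16, 20}, B = {14, 22, 23}
A ∩ B = elements in both A and B
A ∩ B = ∅
Checking if 22 ∈ A ∩ B
22 is not in A ∩ B → False

22 ∉ A ∩ B


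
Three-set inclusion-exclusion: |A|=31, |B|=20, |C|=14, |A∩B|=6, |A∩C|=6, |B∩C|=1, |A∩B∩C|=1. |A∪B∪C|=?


|A∪B∪C| = |A|+|B|+|C| - |A∩B|-|A∩C|-|B∩C| + |A∩B∩C|
= 31+20+14 - 6-6-1 + 1
= 65 - 13 + 1
= 53

|A ∪ B ∪ C| = 53


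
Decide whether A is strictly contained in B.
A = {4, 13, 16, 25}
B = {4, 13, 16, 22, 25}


A ⊂ B requires: A ⊆ B AND A ≠ B.
A ⊆ B? Yes
A = B? No
A ⊂ B: Yes (A is a proper subset of B)

Yes, A ⊂ B


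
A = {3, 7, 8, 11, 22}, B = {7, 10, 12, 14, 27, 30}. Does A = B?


Two sets are equal iff they have exactly the same elements.
A = {3, 7, 8, 11, 22}
B = {7, 10, 12, 14, 27, 30}
Differences: {3, 8, 10, 11, 12, 14, 22, 27, 30}
A ≠ B

No, A ≠ B


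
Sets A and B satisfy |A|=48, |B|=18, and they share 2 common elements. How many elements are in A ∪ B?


|A ∪ B| = |A| + |B| - |A ∩ B|
= 48 + 18 - 2
= 64

|A ∪ B| = 64


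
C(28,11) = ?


C(n,k) = n! / (k!(n-k)!)
C(28,11) = 28! / (11!17!)
= 21474180

C(28,11) = 21474180


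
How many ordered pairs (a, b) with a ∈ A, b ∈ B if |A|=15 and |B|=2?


|A × B| = |A| × |B|
= 15 × 2
= 30

|A × B| = 30


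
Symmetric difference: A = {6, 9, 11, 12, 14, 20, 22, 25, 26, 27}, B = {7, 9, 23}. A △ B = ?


A △ B = (A \ B) ∪ (B \ A) = elements in exactly one of A or B
A \ B = {6, 11, 12, 14, 20, 22, 25, 26, 27}
B \ A = {7, 23}
A △ B = {6, 7, 11, 12, 14, 20, 22, 23, 25, 26, 27}

A △ B = {6, 7, 11, 12, 14, 20, 22, 23, 25, 26, 27}


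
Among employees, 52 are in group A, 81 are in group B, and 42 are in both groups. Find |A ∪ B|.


|A ∪ B| = |A| + |B| - |A ∩ B|
= 52 + 81 - 42
= 91

|A ∪ B| = 91


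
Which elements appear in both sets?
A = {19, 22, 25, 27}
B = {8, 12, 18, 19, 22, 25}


A ∩ B = elements in both A and B
A = {19, 22, 25, 27}
B = {8, 12, 18, 19, 22, 25}
A ∩ B = {19, 22, 25}

A ∩ B = {19, 22, 25}


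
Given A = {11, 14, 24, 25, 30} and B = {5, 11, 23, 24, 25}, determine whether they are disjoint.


Disjoint means A ∩ B = ∅.
A ∩ B = {11, 24, 25}
A ∩ B ≠ ∅, so A and B are NOT disjoint.

No, A and B are not disjoint (A ∩ B = {11, 24, 25})


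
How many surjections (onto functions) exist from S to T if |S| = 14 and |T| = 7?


n = |S| = 14, k = |T| = 7. Surjections via inclusion-exclusion:
S(n,k) = Σ(-1)^i × C(k,i) × (k-i)^n, i=0 to k
i=0: (-1)^0×C(7,0)×7^14 = 678223072849
i=1: (-1)^1×C(7,1)×6^14 = -548549148672
i=2: (-1)^2×C(7,2)×5^14 = 128173828125
i=3: (-1)^3×C(7,3)×4^14 = -9395240960
i=4: (-1)^4×C(7,4)×3^14 = 167403915
i=5: (-1)^5×C(7,5)×2^14 = -344064
i=6: (-1)^6×C(7,6)×1^14 = 7
i=7: (-1)^7×C(7,7)×0^14 = 0
Total = 248619571200

Number of surjections = 248619571200


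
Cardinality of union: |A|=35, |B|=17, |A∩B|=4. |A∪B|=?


|A ∪ B| = |A| + |B| - |A ∩ B|
= 35 + 17 - 4
= 48

|A ∪ B| = 48


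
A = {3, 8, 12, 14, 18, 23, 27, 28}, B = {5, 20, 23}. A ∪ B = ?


A ∪ B = all elements in A or B (or both)
A = {3, 8, 12, 14, 18, 23, 27, 28}
B = {5, 20, 23}
A ∪ B = {3, 5, 8, 12, 14, 18, 20, 23, 27, 28}

A ∪ B = {3, 5, 8, 12, 14, 18, 20, 23, 27, 28}


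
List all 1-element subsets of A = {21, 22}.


|A| = 2, so A has C(2,1) = 2 subsets of size 1.
Enumerate by choosing 1 elements from A at a time:
{21}, {22}

1-element subsets (2 total): {21}, {22}


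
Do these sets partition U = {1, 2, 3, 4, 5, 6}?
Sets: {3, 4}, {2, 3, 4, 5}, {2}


A partition requires: (1) non-empty parts, (2) pairwise disjoint, (3) union = U
Parts: {3, 4}, {2, 3, 4, 5}, {2}
Union of parts: {2, 3, 4, 5}
U = {1, 2, 3, 4, 5, 6}
All non-empty? True
Pairwise disjoint? False
Covers U? False

No, not a valid partition


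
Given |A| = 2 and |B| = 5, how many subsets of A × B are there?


A relation from A to B is any subset of A × B.
|A × B| = 2 × 5 = 10
# relations = 2^|A × B| = 2^10 = 1024

Number of relations = 1024


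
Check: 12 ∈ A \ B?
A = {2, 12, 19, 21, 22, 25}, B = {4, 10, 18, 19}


A = {2, 12, 19, 21, 22, 25}, B = {4, 10, 18, 19}
A \ B = elements in A but not in B
A \ B = {2, 12, 21, 22, 25}
Checking if 12 ∈ A \ B
12 is in A \ B → True

12 ∈ A \ B


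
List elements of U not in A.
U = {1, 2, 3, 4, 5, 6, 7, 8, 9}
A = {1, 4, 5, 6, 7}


Aᶜ = U \ A = elements in U but not in A
U = {1, 2, 3, 4, 5, 6, 7, 8, 9}
A = {1, 4, 5, 6, 7}
Aᶜ = {2, 3, 8, 9}

Aᶜ = {2, 3, 8, 9}


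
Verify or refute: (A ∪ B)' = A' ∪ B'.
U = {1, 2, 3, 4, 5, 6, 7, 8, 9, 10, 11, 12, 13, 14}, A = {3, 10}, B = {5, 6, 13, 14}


LHS: A ∪ B = {3, 5, 6, 10, 13, 14}
(A ∪ B)' = U \ (A ∪ B) = {1, 2, 4, 7, 8, 9, 11, 12}
A' = {1, 2, 4, 5, 6, 7, 8, 9, 11, 12, 13, 14}, B' = {1, 2, 3, 4, 7, 8, 9, 10, 11, 12}
Claimed RHS: A' ∪ B' = {1, 2, 3, 4, 5, 6, 7, 8, 9, 10, 11, 12, 13, 14}
Identity is INVALID: LHS = {1, 2, 4, 7, 8, 9, 11, 12} but the RHS claimed here equals {1, 2, 3, 4, 5, 6, 7, 8, 9, 10, 11, 12, 13, 14}. The correct form is (A ∪ B)' = A' ∩ B'.

Identity is invalid: (A ∪ B)' = {1, 2, 4, 7, 8, 9, 11, 12} but A' ∪ B' = {1, 2, 3, 4, 5, 6, 7, 8, 9, 10, 11, 12, 13, 14}. The correct De Morgan law is (A ∪ B)' = A' ∩ B'.


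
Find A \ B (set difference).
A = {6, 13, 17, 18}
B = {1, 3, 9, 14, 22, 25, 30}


A \ B = elements in A but not in B
A = {6, 13, 17, 18}
B = {1, 3, 9, 14, 22, 25, 30}
Remove from A any elements in B
A \ B = {6, 13, 17, 18}

A \ B = {6, 13, 17, 18}


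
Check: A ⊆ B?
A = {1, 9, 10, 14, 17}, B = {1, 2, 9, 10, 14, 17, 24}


A ⊆ B means every element of A is in B.
All elements of A are in B.
So A ⊆ B.

Yes, A ⊆ B


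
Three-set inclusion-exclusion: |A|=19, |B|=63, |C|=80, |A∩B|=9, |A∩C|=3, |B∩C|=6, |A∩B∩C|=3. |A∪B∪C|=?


|A∪B∪C| = |A|+|B|+|C| - |A∩B|-|A∩C|-|B∩C| + |A∩B∩C|
= 19+63+80 - 9-3-6 + 3
= 162 - 18 + 3
= 147

|A ∪ B ∪ C| = 147


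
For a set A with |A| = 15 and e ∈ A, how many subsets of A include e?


Subsets of A containing e correspond to subsets of A \ {e}, which has 14 elements.
Count = 2^(n-1) = 2^14
= 16384

Number of subsets containing e = 16384


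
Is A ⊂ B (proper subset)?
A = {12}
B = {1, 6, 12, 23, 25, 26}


A ⊂ B requires: A ⊆ B AND A ≠ B.
A ⊆ B? Yes
A = B? No
A ⊂ B: Yes (A is a proper subset of B)

Yes, A ⊂ B


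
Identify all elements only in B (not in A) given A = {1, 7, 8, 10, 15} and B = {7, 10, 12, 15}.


A = {1, 7, 8, 10, 15}
B = {7, 10, 12, 15}
Region: only in B (not in A)
Elements: {12}

Elements only in B (not in A): {12}


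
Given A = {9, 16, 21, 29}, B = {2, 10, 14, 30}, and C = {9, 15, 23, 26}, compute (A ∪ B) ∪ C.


A ∪ B = {2, 9, 10, 14, 16, 21, 29, 30}
(A ∪ B) ∪ C = {2, 9, 10, 14, 15, 16, 21, 23, 26, 29, 30}

A ∪ B ∪ C = {2, 9, 10, 14, 15, 16, 21, 23, 26, 29, 30}


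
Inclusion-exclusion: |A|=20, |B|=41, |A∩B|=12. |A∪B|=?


|A ∪ B| = |A| + |B| - |A ∩ B|
= 20 + 41 - 12
= 49

|A ∪ B| = 49


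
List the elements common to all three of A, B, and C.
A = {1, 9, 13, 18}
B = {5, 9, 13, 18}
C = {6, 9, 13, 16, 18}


A ∩ B = {9, 13, 18}
(A ∩ B) ∩ C = {9, 13, 18}

A ∩ B ∩ C = {9, 13, 18}


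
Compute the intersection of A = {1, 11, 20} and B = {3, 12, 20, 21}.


A ∩ B = elements in both A and B
A = {1, 11, 20}
B = {3, 12, 20, 21}
A ∩ B = {20}

A ∩ B = {20}


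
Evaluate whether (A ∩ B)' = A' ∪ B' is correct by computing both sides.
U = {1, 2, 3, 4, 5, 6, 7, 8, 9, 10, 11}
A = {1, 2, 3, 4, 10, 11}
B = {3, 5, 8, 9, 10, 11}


LHS: A ∩ B = {3, 10, 11}
(A ∩ B)' = U \ (A ∩ B) = {1, 2, 4, 5, 6, 7, 8, 9}
A' = {5, 6, 7, 8, 9}, B' = {1, 2, 4, 6, 7}
Claimed RHS: A' ∪ B' = {1, 2, 4, 5, 6, 7, 8, 9}
Identity is VALID: LHS = RHS = {1, 2, 4, 5, 6, 7, 8, 9} ✓

Identity is valid. (A ∩ B)' = A' ∪ B' = {1, 2, 4, 5, 6, 7, 8, 9}


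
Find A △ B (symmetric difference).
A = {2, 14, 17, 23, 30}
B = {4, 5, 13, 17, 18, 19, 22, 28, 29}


A △ B = (A \ B) ∪ (B \ A) = elements in exactly one of A or B
A \ B = {2, 14, 23, 30}
B \ A = {4, 5, 13, 18, 19, 22, 28, 29}
A △ B = {2, 4, 5, 13, 14, 18, 19, 22, 23, 28, 29, 30}

A △ B = {2, 4, 5, 13, 14, 18, 19, 22, 23, 28, 29, 30}


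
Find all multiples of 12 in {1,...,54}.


Checking each candidate:
Condition: multiples of 12 in {1,...,54}
Result = {12, 24, 36, 48}

{12, 24, 36, 48}


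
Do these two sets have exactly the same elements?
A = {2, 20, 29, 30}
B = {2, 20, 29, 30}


Two sets are equal iff they have exactly the same elements.
A = {2, 20, 29, 30}
B = {2, 20, 29, 30}
Same elements → A = B

Yes, A = B


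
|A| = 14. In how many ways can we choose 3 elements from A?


C(n,k) = n! / (k!(n-k)!)
C(14,3) = 14! / (3!11!)
= 364

C(14,3) = 364


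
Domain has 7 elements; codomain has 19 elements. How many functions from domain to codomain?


Each of |A| = 7 inputs maps to any of |B| = 19 outputs.
# functions = |B|^|A| = 19^7
= 893871739

Number of functions = 893871739


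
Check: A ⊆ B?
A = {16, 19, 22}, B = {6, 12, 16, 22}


A ⊆ B means every element of A is in B.
Elements in A not in B: {19}
So A ⊄ B.

No, A ⊄ B


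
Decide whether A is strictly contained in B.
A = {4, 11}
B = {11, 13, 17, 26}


A ⊂ B requires: A ⊆ B AND A ≠ B.
A ⊆ B? No
A ⊄ B, so A is not a proper subset.

No, A is not a proper subset of B


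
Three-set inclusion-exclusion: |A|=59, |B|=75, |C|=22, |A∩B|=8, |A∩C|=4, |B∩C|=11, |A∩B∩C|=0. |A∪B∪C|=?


|A∪B∪C| = |A|+|B|+|C| - |A∩B|-|A∩C|-|B∩C| + |A∩B∩C|
= 59+75+22 - 8-4-11 + 0
= 156 - 23 + 0
= 133

|A ∪ B ∪ C| = 133


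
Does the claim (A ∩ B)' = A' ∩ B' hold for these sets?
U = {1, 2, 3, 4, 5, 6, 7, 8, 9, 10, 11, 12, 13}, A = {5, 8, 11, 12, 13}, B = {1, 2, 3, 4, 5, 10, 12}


LHS: A ∩ B = {5, 12}
(A ∩ B)' = U \ (A ∩ B) = {1, 2, 3, 4, 6, 7, 8, 9, 10, 11, 13}
A' = {1, 2, 3, 4, 6, 7, 9, 10}, B' = {6, 7, 8, 9, 11, 13}
Claimed RHS: A' ∩ B' = {6, 7, 9}
Identity is INVALID: LHS = {1, 2, 3, 4, 6, 7, 8, 9, 10, 11, 13} but the RHS claimed here equals {6, 7, 9}. The correct form is (A ∩ B)' = A' ∪ B'.

Identity is invalid: (A ∩ B)' = {1, 2, 3, 4, 6, 7, 8, 9, 10, 11, 13} but A' ∩ B' = {6, 7, 9}. The correct De Morgan law is (A ∩ B)' = A' ∪ B'.


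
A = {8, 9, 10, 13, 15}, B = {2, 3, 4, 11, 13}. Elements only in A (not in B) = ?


A = {8, 9, 10, 13, 15}
B = {2, 3, 4, 11, 13}
Region: only in A (not in B)
Elements: {8, 9, 10, 15}

Elements only in A (not in B): {8, 9, 10, 15}


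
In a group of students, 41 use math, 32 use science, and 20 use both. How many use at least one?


|A ∪ B| = |A| + |B| - |A ∩ B|
= 41 + 32 - 20
= 53

|A ∪ B| = 53


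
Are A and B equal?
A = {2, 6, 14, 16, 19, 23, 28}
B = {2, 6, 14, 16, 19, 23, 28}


Two sets are equal iff they have exactly the same elements.
A = {2, 6, 14, 16, 19, 23, 28}
B = {2, 6, 14, 16, 19, 23, 28}
Same elements → A = B

Yes, A = B


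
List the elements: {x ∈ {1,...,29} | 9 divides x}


Checking each candidate:
Condition: multiples of 9 in {1,...,29}
Result = {9, 18, 27}

{9, 18, 27}


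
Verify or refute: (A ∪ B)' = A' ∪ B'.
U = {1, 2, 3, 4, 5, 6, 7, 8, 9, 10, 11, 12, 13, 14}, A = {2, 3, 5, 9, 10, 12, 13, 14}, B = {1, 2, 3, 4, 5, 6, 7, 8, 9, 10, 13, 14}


LHS: A ∪ B = {1, 2, 3, 4, 5, 6, 7, 8, 9, 10, 12, 13, 14}
(A ∪ B)' = U \ (A ∪ B) = {11}
A' = {1, 4, 6, 7, 8, 11}, B' = {11, 12}
Claimed RHS: A' ∪ B' = {1, 4, 6, 7, 8, 11, 12}
Identity is INVALID: LHS = {11} but the RHS claimed here equals {1, 4, 6, 7, 8, 11, 12}. The correct form is (A ∪ B)' = A' ∩ B'.

Identity is invalid: (A ∪ B)' = {11} but A' ∪ B' = {1, 4, 6, 7, 8, 11, 12}. The correct De Morgan law is (A ∪ B)' = A' ∩ B'.


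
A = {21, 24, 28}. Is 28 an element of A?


A = {21, 24, 28}
Checking if 28 is in A
28 is in A → True

28 ∈ A


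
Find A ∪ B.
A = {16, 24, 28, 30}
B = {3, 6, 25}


A ∪ B = all elements in A or B (or both)
A = {16, 24, 28, 30}
B = {3, 6, 25}
A ∪ B = {3, 6, 16, 24, 25, 28, 30}

A ∪ B = {3, 6, 16, 24, 25, 28, 30}


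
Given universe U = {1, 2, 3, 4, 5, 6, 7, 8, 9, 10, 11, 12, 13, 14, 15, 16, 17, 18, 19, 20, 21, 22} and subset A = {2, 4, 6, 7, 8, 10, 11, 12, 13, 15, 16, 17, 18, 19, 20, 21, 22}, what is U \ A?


Aᶜ = U \ A = elements in U but not in A
U = {1, 2, 3, 4, 5, 6, 7, 8, 9, 10, 11, 12, 13, 14, 15, 16, 17, 18, 19, 20, 21, 22}
A = {2, 4, 6, 7, 8, 10, 11, 12, 13, 15, 16, 17, 18, 19, 20, 21, 22}
Aᶜ = {1, 3, 5, 9, 14}

Aᶜ = {1, 3, 5, 9, 14}


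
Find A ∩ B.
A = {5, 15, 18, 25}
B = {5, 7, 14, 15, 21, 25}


A ∩ B = elements in both A and B
A = {5, 15, 18, 25}
B = {5, 7, 14, 15, 21, 25}
A ∩ B = {5, 15, 25}

A ∩ B = {5, 15, 25}


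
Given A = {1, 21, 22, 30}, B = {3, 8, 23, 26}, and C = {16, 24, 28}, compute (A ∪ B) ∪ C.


A ∪ B = {1, 3, 8, 21, 22, 23, 26, 30}
(A ∪ B) ∪ C = {1, 3, 8, 16, 21, 22, 23, 24, 26, 28, 30}

A ∪ B ∪ C = {1, 3, 8, 16, 21, 22, 23, 24, 26, 28, 30}


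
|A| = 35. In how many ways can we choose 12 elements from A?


C(n,k) = n! / (k!(n-k)!)
C(35,12) = 35! / (12!23!)
= 834451800

C(35,12) = 834451800


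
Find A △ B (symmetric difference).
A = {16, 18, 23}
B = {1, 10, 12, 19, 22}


A △ B = (A \ B) ∪ (B \ A) = elements in exactly one of A or B
A \ B = {16, 18, 23}
B \ A = {1, 10, 12, 19, 22}
A △ B = {1, 10, 12, 16, 18, 19, 22, 23}

A △ B = {1, 10, 12, 16, 18, 19, 22, 23}


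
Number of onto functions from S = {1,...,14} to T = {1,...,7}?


n = |S| = 14, k = |T| = 7. Surjections via inclusion-exclusion:
S(n,k) = Σ(-1)^i × C(k,i) × (k-i)^n, i=0 to k
i=0: (-1)^0×C(7,0)×7^14 = 678223072849
i=1: (-1)^1×C(7,1)×6^14 = -548549148672
i=2: (-1)^2×C(7,2)×5^14 = 128173828125
i=3: (-1)^3×C(7,3)×4^14 = -9395240960
i=4: (-1)^4×C(7,4)×3^14 = 167403915
i=5: (-1)^5×C(7,5)×2^14 = -344064
i=6: (-1)^6×C(7,6)×1^14 = 7
i=7: (-1)^7×C(7,7)×0^14 = 0
Total = 248619571200

Number of surjections = 248619571200


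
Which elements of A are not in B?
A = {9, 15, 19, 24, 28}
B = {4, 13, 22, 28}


A \ B = elements in A but not in B
A = {9, 15, 19, 24, 28}
B = {4, 13, 22, 28}
Remove from A any elements in B
A \ B = {9, 15, 19, 24}

A \ B = {9, 15, 19, 24}


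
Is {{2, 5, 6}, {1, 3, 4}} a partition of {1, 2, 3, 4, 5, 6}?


A partition requires: (1) non-empty parts, (2) pairwise disjoint, (3) union = U
Parts: {2, 5, 6}, {1, 3, 4}
Union of parts: {1, 2, 3, 4, 5, 6}
U = {1, 2, 3, 4, 5, 6}
All non-empty? True
Pairwise disjoint? True
Covers U? True

Yes, valid partition


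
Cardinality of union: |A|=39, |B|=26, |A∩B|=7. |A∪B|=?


|A ∪ B| = |A| + |B| - |A ∩ B|
= 39 + 26 - 7
= 58

|A ∪ B| = 58


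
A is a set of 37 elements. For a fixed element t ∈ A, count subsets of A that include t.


Subsets of A containing t correspond to subsets of A \ {t}, which has 36 elements.
Count = 2^(n-1) = 2^36
= 68719476736

Number of subsets containing t = 68719476736


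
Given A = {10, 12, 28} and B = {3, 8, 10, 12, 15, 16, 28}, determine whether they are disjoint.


Disjoint means A ∩ B = ∅.
A ∩ B = {10, 12, 28}
A ∩ B ≠ ∅, so A and B are NOT disjoint.

No, A and B are not disjoint (A ∩ B = {10, 12, 28})


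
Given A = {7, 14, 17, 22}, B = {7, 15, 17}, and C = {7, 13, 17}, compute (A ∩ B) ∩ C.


A ∩ B = {7, 17}
(A ∩ B) ∩ C = {7, 17}

A ∩ B ∩ C = {7, 17}


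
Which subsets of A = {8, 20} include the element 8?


A subset of A contains 8 iff the remaining 1 elements form any subset of A \ {8}.
Count: 2^(n-1) = 2^1 = 2
Subsets containing 8: {8}, {8, 20}

Subsets containing 8 (2 total): {8}, {8, 20}


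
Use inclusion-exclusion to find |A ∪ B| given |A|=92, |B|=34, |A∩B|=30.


|A ∪ B| = |A| + |B| - |A ∩ B|
= 92 + 34 - 30
= 96

|A ∪ B| = 96


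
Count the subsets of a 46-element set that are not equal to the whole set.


Total subsets = 2^n = 2^46 = 70368744177664
Proper subsets exclude the set itself: 2^n - 1
= 70368744177664 - 1
= 70368744177663

Number of proper subsets = 70368744177663


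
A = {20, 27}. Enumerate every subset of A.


|A| = 2, so |P(A)| = 2^2 = 4
Enumerate subsets by cardinality (0 to 2):
∅, {20}, {27}, {20, 27}

P(A) has 4 subsets: ∅, {20}, {27}, {20, 27}


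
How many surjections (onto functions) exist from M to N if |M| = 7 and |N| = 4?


n = |M| = 7, k = |N| = 4. Surjections via inclusion-exclusion:
S(n,k) = Σ(-1)^i × C(k,i) × (k-i)^n, i=0 to k
i=0: (-1)^0×C(4,0)×4^7 = 16384
i=1: (-1)^1×C(4,1)×3^7 = -8748
i=2: (-1)^2×C(4,2)×2^7 = 768
i=3: (-1)^3×C(4,3)×1^7 = -4
i=4: (-1)^4×C(4,4)×0^7 = 0
Total = 8400

Number of surjections = 8400


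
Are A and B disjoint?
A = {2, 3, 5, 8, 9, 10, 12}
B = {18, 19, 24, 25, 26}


Disjoint means A ∩ B = ∅.
A ∩ B = ∅
A ∩ B = ∅, so A and B are disjoint.

Yes, A and B are disjoint


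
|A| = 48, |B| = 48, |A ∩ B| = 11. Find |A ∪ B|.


|A ∪ B| = |A| + |B| - |A ∩ B|
= 48 + 48 - 11
= 85

|A ∪ B| = 85


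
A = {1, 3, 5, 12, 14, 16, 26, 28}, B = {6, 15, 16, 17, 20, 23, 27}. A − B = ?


A \ B = elements in A but not in B
A = {1, 3, 5, 12, 14, 16, 26, 28}
B = {6, 15, 16, 17, 20, 23, 27}
Remove from A any elements in B
A \ B = {1, 3, 5, 12, 14, 26, 28}

A \ B = {1, 3, 5, 12, 14, 26, 28}


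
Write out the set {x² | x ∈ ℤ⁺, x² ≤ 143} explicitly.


Checking each candidate:
Condition: positive perfect squares ≤ 143
Result = {1, 4, 9, 16, 25, 36, 49, 64, 81, 100, 121}

{1, 4, 9, 16, 25, 36, 49, 64, 81, 100, 121}


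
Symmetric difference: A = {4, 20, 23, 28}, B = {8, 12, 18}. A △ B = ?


A △ B = (A \ B) ∪ (B \ A) = elements in exactly one of A or B
A \ B = {4, 20, 23, 28}
B \ A = {8, 12, 18}
A △ B = {4, 8, 12, 18, 20, 23, 28}

A △ B = {4, 8, 12, 18, 20, 23, 28}


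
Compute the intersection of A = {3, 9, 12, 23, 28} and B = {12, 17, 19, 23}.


A ∩ B = elements in both A and B
A = {3, 9, 12, 23, 28}
B = {12, 17, 19, 23}
A ∩ B = {12, 23}

A ∩ B = {12, 23}


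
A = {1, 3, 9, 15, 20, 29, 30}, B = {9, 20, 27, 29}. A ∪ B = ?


A ∪ B = all elements in A or B (or both)
A = {1, 3, 9, 15, 20, 29, 30}
B = {9, 20, 27, 29}
A ∪ B = {1, 3, 9, 15, 20, 27, 29, 30}

A ∪ B = {1, 3, 9, 15, 20, 27, 29, 30}


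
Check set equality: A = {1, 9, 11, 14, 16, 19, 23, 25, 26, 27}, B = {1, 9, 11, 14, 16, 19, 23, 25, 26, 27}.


Two sets are equal iff they have exactly the same elements.
A = {1, 9, 11, 14, 16, 19, 23, 25, 26, 27}
B = {1, 9, 11, 14, 16, 19, 23, 25, 26, 27}
Same elements → A = B

Yes, A = B


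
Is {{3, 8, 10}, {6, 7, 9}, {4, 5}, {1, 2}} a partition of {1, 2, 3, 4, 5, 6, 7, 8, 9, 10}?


A partition requires: (1) non-empty parts, (2) pairwise disjoint, (3) union = U
Parts: {3, 8, 10}, {6, 7, 9}, {4, 5}, {1, 2}
Union of parts: {1, 2, 3, 4, 5, 6, 7, 8, 9, 10}
U = {1, 2, 3, 4, 5, 6, 7, 8, 9, 10}
All non-empty? True
Pairwise disjoint? True
Covers U? True

Yes, valid partition


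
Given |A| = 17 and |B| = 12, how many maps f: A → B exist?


Each of |A| = 17 inputs maps to any of |B| = 12 outputs.
# functions = |B|^|A| = 12^17
= 2218611106740436992

Number of functions = 2218611106740436992


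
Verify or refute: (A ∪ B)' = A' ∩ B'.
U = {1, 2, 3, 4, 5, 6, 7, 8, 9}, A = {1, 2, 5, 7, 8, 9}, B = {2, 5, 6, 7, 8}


LHS: A ∪ B = {1, 2, 5, 6, 7, 8, 9}
(A ∪ B)' = U \ (A ∪ B) = {3, 4}
A' = {3, 4, 6}, B' = {1, 3, 4, 9}
Claimed RHS: A' ∩ B' = {3, 4}
Identity is VALID: LHS = RHS = {3, 4} ✓

Identity is valid. (A ∪ B)' = A' ∩ B' = {3, 4}


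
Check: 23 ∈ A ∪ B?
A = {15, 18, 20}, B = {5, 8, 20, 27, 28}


A = {15, 18, 20}, B = {5, 8, 20, 27, 28}
A ∪ B = all elements in A or B
A ∪ B = {5, 8, 15, 18, 20, 27, 28}
Checking if 23 ∈ A ∪ B
23 is not in A ∪ B → False

23 ∉ A ∪ B


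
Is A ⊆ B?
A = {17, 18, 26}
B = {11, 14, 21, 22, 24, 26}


A ⊆ B means every element of A is in B.
Elements in A not in B: {17, 18}
So A ⊄ B.

No, A ⊄ B


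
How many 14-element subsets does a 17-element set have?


C(n,k) = n! / (k!(n-k)!)
C(17,14) = 17! / (14!3!)
= 680

C(17,14) = 680


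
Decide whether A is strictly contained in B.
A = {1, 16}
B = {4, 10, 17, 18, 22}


A ⊂ B requires: A ⊆ B AND A ≠ B.
A ⊆ B? No
A ⊄ B, so A is not a proper subset.

No, A is not a proper subset of B


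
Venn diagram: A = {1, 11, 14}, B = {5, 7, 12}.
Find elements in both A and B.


A = {1, 11, 14}
B = {5, 7, 12}
Region: in both A and B
Elements: ∅

Elements in both A and B: ∅


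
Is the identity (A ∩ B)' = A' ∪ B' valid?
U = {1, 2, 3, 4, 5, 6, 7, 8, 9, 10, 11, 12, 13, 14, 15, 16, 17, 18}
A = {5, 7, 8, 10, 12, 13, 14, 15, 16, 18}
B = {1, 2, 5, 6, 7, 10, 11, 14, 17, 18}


LHS: A ∩ B = {5, 7, 10, 14, 18}
(A ∩ B)' = U \ (A ∩ B) = {1, 2, 3, 4, 6, 8, 9, 11, 12, 13, 15, 16, 17}
A' = {1, 2, 3, 4, 6, 9, 11, 17}, B' = {3, 4, 8, 9, 12, 13, 15, 16}
Claimed RHS: A' ∪ B' = {1, 2, 3, 4, 6, 8, 9, 11, 12, 13, 15, 16, 17}
Identity is VALID: LHS = RHS = {1, 2, 3, 4, 6, 8, 9, 11, 12, 13, 15, 16, 17} ✓

Identity is valid. (A ∩ B)' = A' ∪ B' = {1, 2, 3, 4, 6, 8, 9, 11, 12, 13, 15, 16, 17}


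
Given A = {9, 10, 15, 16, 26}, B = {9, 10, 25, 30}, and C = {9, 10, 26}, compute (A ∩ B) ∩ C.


A ∩ B = {9, 10}
(A ∩ B) ∩ C = {9, 10}

A ∩ B ∩ C = {9, 10}


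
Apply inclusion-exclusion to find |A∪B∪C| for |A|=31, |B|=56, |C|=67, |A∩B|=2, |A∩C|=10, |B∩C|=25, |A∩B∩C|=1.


|A∪B∪C| = |A|+|B|+|C| - |A∩B|-|A∩C|-|B∩C| + |A∩B∩C|
= 31+56+67 - 2-10-25 + 1
= 154 - 37 + 1
= 118

|A ∪ B ∪ C| = 118


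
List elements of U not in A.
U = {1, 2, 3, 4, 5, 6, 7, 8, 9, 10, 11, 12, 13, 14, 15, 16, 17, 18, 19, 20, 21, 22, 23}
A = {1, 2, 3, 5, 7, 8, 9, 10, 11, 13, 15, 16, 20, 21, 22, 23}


Aᶜ = U \ A = elements in U but not in A
U = {1, 2, 3, 4, 5, 6, 7, 8, 9, 10, 11, 12, 13, 14, 15, 16, 17, 18, 19, 20, 21, 22, 23}
A = {1, 2, 3, 5, 7, 8, 9, 10, 11, 13, 15, 16, 20, 21, 22, 23}
Aᶜ = {4, 6, 12, 14, 17, 18, 19}

Aᶜ = {4, 6, 12, 14, 17, 18, 19}


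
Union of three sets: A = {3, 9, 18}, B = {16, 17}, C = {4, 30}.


A ∪ B = {3, 9, 16, 17, 18}
(A ∪ B) ∪ C = {3, 4, 9, 16, 17, 18, 30}

A ∪ B ∪ C = {3, 4, 9, 16, 17, 18, 30}


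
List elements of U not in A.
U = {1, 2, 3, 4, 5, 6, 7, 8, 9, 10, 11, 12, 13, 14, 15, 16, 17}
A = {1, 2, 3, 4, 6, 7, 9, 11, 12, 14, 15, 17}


Aᶜ = U \ A = elements in U but not in A
U = {1, 2, 3, 4, 5, 6, 7, 8, 9, 10, 11, 12, 13, 14, 15, 16, 17}
A = {1, 2, 3, 4, 6, 7, 9, 11, 12, 14, 15, 17}
Aᶜ = {5, 8, 10, 13, 16}

Aᶜ = {5, 8, 10, 13, 16}


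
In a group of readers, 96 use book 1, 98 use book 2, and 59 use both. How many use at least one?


|A ∪ B| = |A| + |B| - |A ∩ B|
= 96 + 98 - 59
= 135

|A ∪ B| = 135


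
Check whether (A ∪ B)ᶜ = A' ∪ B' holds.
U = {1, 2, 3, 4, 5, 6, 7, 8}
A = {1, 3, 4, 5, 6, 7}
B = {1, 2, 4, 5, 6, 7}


LHS: A ∪ B = {1, 2, 3, 4, 5, 6, 7}
(A ∪ B)' = U \ (A ∪ B) = {8}
A' = {2, 8}, B' = {3, 8}
Claimed RHS: A' ∪ B' = {2, 3, 8}
Identity is INVALID: LHS = {8} but the RHS claimed here equals {2, 3, 8}. The correct form is (A ∪ B)' = A' ∩ B'.

Identity is invalid: (A ∪ B)' = {8} but A' ∪ B' = {2, 3, 8}. The correct De Morgan law is (A ∪ B)' = A' ∩ B'.


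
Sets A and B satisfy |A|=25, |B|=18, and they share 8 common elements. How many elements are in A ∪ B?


|A ∪ B| = |A| + |B| - |A ∩ B|
= 25 + 18 - 8
= 35

|A ∪ B| = 35


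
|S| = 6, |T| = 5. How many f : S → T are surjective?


n = |S| = 6, k = |T| = 5. Surjections via inclusion-exclusion:
S(n,k) = Σ(-1)^i × C(k,i) × (k-i)^n, i=0 to k
i=0: (-1)^0×C(5,0)×5^6 = 15625
i=1: (-1)^1×C(5,1)×4^6 = -20480
i=2: (-1)^2×C(5,2)×3^6 = 7290
i=3: (-1)^3×C(5,3)×2^6 = -640
i=4: (-1)^4×C(5,4)×1^6 = 5
i=5: (-1)^5×C(5,5)×0^6 = 0
Total = 1800

Number of surjections = 1800


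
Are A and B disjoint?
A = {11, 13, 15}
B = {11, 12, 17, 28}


Disjoint means A ∩ B = ∅.
A ∩ B = {11}
A ∩ B ≠ ∅, so A and B are NOT disjoint.

No, A and B are not disjoint (A ∩ B = {11})


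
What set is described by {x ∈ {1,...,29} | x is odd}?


Checking each candidate:
Condition: odd numbers in {1,...,29}
Result = {1, 3, 5, 7, 9, 11, 13, 15, 17, 19, 21, 23, 25, 27, 29}

{1, 3, 5, 7, 9, 11, 13, 15, 17, 19, 21, 23, 25, 27, 29}


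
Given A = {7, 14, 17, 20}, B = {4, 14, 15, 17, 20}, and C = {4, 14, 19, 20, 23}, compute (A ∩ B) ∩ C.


A ∩ B = {14, 17, 20}
(A ∩ B) ∩ C = {14, 20}

A ∩ B ∩ C = {14, 20}


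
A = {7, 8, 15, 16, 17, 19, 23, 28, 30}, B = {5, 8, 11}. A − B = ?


A \ B = elements in A but not in B
A = {7, 8, 15, 16, 17, 19, 23, 28, 30}
B = {5, 8, 11}
Remove from A any elements in B
A \ B = {7, 15, 16, 17, 19, 23, 28, 30}

A \ B = {7, 15, 16, 17, 19, 23, 28, 30}


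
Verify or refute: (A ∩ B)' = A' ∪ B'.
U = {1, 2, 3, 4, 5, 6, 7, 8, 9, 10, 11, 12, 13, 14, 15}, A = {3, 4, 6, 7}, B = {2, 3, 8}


LHS: A ∩ B = {3}
(A ∩ B)' = U \ (A ∩ B) = {1, 2, 4, 5, 6, 7, 8, 9, 10, 11, 12, 13, 14, 15}
A' = {1, 2, 5, 8, 9, 10, 11, 12, 13, 14, 15}, B' = {1, 4, 5, 6, 7, 9, 10, 11, 12, 13, 14, 15}
Claimed RHS: A' ∪ B' = {1, 2, 4, 5, 6, 7, 8, 9, 10, 11, 12, 13, 14, 15}
Identity is VALID: LHS = RHS = {1, 2, 4, 5, 6, 7, 8, 9, 10, 11, 12, 13, 14, 15} ✓

Identity is valid. (A ∩ B)' = A' ∪ B' = {1, 2, 4, 5, 6, 7, 8, 9, 10, 11, 12, 13, 14, 15}


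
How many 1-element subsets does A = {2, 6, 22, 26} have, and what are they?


|A| = 4, so A has C(4,1) = 4 subsets of size 1.
Enumerate by choosing 1 elements from A at a time:
{2}, {6}, {22}, {26}

1-element subsets (4 total): {2}, {6}, {22}, {26}


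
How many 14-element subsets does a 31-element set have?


C(n,k) = n! / (k!(n-k)!)
C(31,14) = 31! / (14!17!)
= 265182525

C(31,14) = 265182525


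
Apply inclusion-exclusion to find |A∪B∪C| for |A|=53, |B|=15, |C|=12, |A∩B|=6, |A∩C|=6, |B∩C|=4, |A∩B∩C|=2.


|A∪B∪C| = |A|+|B|+|C| - |A∩B|-|A∩C|-|B∩C| + |A∩B∩C|
= 53+15+12 - 6-6-4 + 2
= 80 - 16 + 2
= 66

|A ∪ B ∪ C| = 66


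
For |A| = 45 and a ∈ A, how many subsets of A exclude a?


Subsets of A avoiding a are subsets of A \ {a}, which has 44 elements.
Count = 2^(n-1) = 2^44
= 17592186044416

Number of subsets avoiding a = 17592186044416


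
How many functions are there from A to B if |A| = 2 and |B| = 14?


Each of |A| = 2 inputs maps to any of |B| = 14 outputs.
# functions = |B|^|A| = 14^2
= 196

Number of functions = 196


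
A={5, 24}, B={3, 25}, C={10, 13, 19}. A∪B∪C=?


A ∪ B = {3, 5, 24, 25}
(A ∪ B) ∪ C = {3, 5, 10, 13, 19, 24, 25}

A ∪ B ∪ C = {3, 5, 10, 13, 19, 24, 25}


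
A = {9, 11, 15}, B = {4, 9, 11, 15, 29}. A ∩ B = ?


A ∩ B = elements in both A and B
A = {9, 11, 15}
B = {4, 9, 11, 15, 29}
A ∩ B = {9, 11, 15}

A ∩ B = {9, 11, 15}


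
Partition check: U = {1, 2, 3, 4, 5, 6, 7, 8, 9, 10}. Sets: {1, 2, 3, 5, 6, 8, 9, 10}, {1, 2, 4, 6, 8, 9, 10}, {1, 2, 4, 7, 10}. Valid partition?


A partition requires: (1) non-empty parts, (2) pairwise disjoint, (3) union = U
Parts: {1, 2, 3, 5, 6, 8, 9, 10}, {1, 2, 4, 6, 8, 9, 10}, {1, 2, 4, 7, 10}
Union of parts: {1, 2, 3, 4, 5, 6, 7, 8, 9, 10}
U = {1, 2, 3, 4, 5, 6, 7, 8, 9, 10}
All non-empty? True
Pairwise disjoint? False
Covers U? True

No, not a valid partition


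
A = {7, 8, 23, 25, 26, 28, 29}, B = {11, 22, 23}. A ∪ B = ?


A ∪ B = all elements in A or B (or both)
A = {7, 8, 23, 25, 26, 28, 29}
B = {11, 22, 23}
A ∪ B = {7, 8, 11, 22, 23, 25, 26, 28, 29}

A ∪ B = {7, 8, 11, 22, 23, 25, 26, 28, 29}


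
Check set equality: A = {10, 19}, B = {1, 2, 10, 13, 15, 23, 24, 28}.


Two sets are equal iff they have exactly the same elements.
A = {10, 19}
B = {1, 2, 10, 13, 15, 23, 24, 28}
Differences: {1, 2, 13, 15, 19, 23, 24, 28}
A ≠ B

No, A ≠ B


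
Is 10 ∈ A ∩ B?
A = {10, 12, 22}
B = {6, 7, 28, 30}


A = {10, 12, 22}, B = {6, 7, 28, 30}
A ∩ B = elements in both A and B
A ∩ B = ∅
Checking if 10 ∈ A ∩ B
10 is not in A ∩ B → False

10 ∉ A ∩ B


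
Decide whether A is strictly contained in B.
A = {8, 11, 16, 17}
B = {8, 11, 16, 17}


A ⊂ B requires: A ⊆ B AND A ≠ B.
A ⊆ B? Yes
A = B? Yes
A = B, so A is not a PROPER subset.

No, A is not a proper subset of B


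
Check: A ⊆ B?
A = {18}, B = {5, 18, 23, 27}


A ⊆ B means every element of A is in B.
All elements of A are in B.
So A ⊆ B.

Yes, A ⊆ B


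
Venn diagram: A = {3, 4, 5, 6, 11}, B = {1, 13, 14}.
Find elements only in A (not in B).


A = {3, 4, 5, 6, 11}
B = {1, 13, 14}
Region: only in A (not in B)
Elements: {3, 4, 5, 6, 11}

Elements only in A (not in B): {3, 4, 5, 6, 11}


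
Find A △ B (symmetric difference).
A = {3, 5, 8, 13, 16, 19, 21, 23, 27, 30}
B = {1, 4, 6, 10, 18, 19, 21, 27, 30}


A △ B = (A \ B) ∪ (B \ A) = elements in exactly one of A or B
A \ B = {3, 5, 8, 13, 16, 23}
B \ A = {1, 4, 6, 10, 18}
A △ B = {1, 3, 4, 5, 6, 8, 10, 13, 16, 18, 23}

A △ B = {1, 3, 4, 5, 6, 8, 10, 13, 16, 18, 23}


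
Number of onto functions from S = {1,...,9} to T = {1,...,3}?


n = |S| = 9, k = |T| = 3. Surjections via inclusion-exclusion:
S(n,k) = Σ(-1)^i × C(k,i) × (k-i)^n, i=0 to k
i=0: (-1)^0×C(3,0)×3^9 = 19683
i=1: (-1)^1×C(3,1)×2^9 = -1536
i=2: (-1)^2×C(3,2)×1^9 = 3
i=3: (-1)^3×C(3,3)×0^9 = 0
Total = 18150

Number of surjections = 18150


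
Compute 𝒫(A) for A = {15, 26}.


|A| = 2, so |P(A)| = 2^2 = 4
Enumerate subsets by cardinality (0 to 2):
∅, {15}, {26}, {15, 26}

P(A) has 4 subsets: ∅, {15}, {26}, {15, 26}


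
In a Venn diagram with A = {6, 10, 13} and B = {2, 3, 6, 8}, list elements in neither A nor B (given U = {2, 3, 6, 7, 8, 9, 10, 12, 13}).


A = {6, 10, 13}
B = {2, 3, 6, 8}
Region: in neither A nor B (given U = {2, 3, 6, 7, 8, 9, 10, 12, 13})
Elements: {7, 9, 12}

Elements in neither A nor B (given U = {2, 3, 6, 7, 8, 9, 10, 12, 13}): {7, 9, 12}


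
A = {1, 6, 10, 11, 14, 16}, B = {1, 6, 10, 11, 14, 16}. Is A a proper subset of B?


A ⊂ B requires: A ⊆ B AND A ≠ B.
A ⊆ B? Yes
A = B? Yes
A = B, so A is not a PROPER subset.

No, A is not a proper subset of B


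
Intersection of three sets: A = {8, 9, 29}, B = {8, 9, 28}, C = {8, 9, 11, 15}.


A ∩ B = {8, 9}
(A ∩ B) ∩ C = {8, 9}

A ∩ B ∩ C = {8, 9}


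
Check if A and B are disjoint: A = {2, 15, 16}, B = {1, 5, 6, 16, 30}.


Disjoint means A ∩ B = ∅.
A ∩ B = {16}
A ∩ B ≠ ∅, so A and B are NOT disjoint.

No, A and B are not disjoint (A ∩ B = {16})


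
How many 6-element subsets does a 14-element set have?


C(n,k) = n! / (k!(n-k)!)
C(14,6) = 14! / (6!8!)
= 3003

C(14,6) = 3003


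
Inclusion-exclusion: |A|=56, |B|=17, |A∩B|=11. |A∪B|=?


|A ∪ B| = |A| + |B| - |A ∩ B|
= 56 + 17 - 11
= 62

|A ∪ B| = 62


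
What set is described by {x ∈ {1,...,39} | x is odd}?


Checking each candidate:
Condition: odd numbers in {1,...,39}
Result = {1, 3, 5, 7, 9, 11, 13, 15, 17, 19, 21, 23, 25, 27, 29, 31, 33, 35, 37, 39}

{1, 3, 5, 7, 9, 11, 13, 15, 17, 19, 21, 23, 25, 27, 29, 31, 33, 35, 37, 39}


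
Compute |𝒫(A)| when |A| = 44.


Number of subsets = 2^n
= 2^44
= 17592186044416

|P(A)| = 17592186044416


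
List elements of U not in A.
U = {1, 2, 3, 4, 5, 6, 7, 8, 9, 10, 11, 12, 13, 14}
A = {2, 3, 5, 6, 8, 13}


Aᶜ = U \ A = elements in U but not in A
U = {1, 2, 3, 4, 5, 6, 7, 8, 9, 10, 11, 12, 13, 14}
A = {2, 3, 5, 6, 8, 13}
Aᶜ = {1, 4, 7, 9, 10, 11, 12, 14}

Aᶜ = {1, 4, 7, 9, 10, 11, 12, 14}


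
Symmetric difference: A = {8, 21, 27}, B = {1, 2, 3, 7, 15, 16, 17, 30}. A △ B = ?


A △ B = (A \ B) ∪ (B \ A) = elements in exactly one of A or B
A \ B = {8, 21, 27}
B \ A = {1, 2, 3, 7, 15, 16, 17, 30}
A △ B = {1, 2, 3, 7, 8, 15, 16, 17, 21, 27, 30}

A △ B = {1, 2, 3, 7, 8, 15, 16, 17, 21, 27, 30}


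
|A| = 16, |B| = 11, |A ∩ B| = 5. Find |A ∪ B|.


|A ∪ B| = |A| + |B| - |A ∩ B|
= 16 + 11 - 5
= 22

|A ∪ B| = 22


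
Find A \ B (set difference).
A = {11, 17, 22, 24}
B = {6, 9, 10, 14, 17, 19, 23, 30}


A \ B = elements in A but not in B
A = {11, 17, 22, 24}
B = {6, 9, 10, 14, 17, 19, 23, 30}
Remove from A any elements in B
A \ B = {11, 22, 24}

A \ B = {11, 22, 24}


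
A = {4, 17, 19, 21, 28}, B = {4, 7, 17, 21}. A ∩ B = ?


A ∩ B = elements in both A and B
A = {4, 17, 19, 21, 28}
B = {4, 7, 17, 21}
A ∩ B = {4, 17, 21}

A ∩ B = {4, 17, 21}


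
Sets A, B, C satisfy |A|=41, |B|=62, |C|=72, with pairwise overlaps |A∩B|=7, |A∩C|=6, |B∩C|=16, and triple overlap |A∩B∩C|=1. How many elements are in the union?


|A∪B∪C| = |A|+|B|+|C| - |A∩B|-|A∩C|-|B∩C| + |A∩B∩C|
= 41+62+72 - 7-6-16 + 1
= 175 - 29 + 1
= 147

|A ∪ B ∪ C| = 147


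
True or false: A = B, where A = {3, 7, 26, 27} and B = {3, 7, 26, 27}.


Two sets are equal iff they have exactly the same elements.
A = {3, 7, 26, 27}
B = {3, 7, 26, 27}
Same elements → A = B

Yes, A = B


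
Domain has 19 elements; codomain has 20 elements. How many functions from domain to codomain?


Each of |A| = 19 inputs maps to any of |B| = 20 outputs.
# functions = |B|^|A| = 20^19
= 5242880000000000000000000

Number of functions = 5242880000000000000000000


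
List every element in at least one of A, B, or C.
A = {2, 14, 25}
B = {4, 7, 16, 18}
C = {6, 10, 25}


A ∪ B = {2, 4, 7, 14, 16, 18, 25}
(A ∪ B) ∪ C = {2, 4, 6, 7, 10, 14, 16, 18, 25}

A ∪ B ∪ C = {2, 4, 6, 7, 10, 14, 16, 18, 25}


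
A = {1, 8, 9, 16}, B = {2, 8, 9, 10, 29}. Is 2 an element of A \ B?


A = {1, 8, 9, 16}, B = {2, 8, 9, 10, 29}
A \ B = elements in A but not in B
A \ B = {1, 16}
Checking if 2 ∈ A \ B
2 is not in A \ B → False

2 ∉ A \ B


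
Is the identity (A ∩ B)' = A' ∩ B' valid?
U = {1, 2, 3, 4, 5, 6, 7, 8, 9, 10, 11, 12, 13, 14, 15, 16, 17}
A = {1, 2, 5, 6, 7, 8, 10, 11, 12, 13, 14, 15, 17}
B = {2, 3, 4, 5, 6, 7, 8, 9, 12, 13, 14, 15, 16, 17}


LHS: A ∩ B = {2, 5, 6, 7, 8, 12, 13, 14, 15, 17}
(A ∩ B)' = U \ (A ∩ B) = {1, 3, 4, 9, 10, 11, 16}
A' = {3, 4, 9, 16}, B' = {1, 10, 11}
Claimed RHS: A' ∩ B' = ∅
Identity is INVALID: LHS = {1, 3, 4, 9, 10, 11, 16} but the RHS claimed here equals ∅. The correct form is (A ∩ B)' = A' ∪ B'.

Identity is invalid: (A ∩ B)' = {1, 3, 4, 9, 10, 11, 16} but A' ∩ B' = ∅. The correct De Morgan law is (A ∩ B)' = A' ∪ B'.
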